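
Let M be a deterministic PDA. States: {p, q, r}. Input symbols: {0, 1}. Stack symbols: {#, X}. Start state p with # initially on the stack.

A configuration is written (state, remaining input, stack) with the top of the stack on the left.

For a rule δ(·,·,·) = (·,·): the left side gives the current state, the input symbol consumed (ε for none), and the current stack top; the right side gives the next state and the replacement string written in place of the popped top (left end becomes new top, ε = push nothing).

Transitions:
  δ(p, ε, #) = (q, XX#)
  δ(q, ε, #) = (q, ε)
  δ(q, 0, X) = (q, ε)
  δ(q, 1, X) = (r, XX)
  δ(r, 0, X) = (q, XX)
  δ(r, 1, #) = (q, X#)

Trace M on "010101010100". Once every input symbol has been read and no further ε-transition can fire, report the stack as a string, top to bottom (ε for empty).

(p, 010101010100, #)
  ε-move, top #: go to q, push XX# → (q, 010101010100, XX#)
  read 0, top X: go to q, push ε → (q, 10101010100, X#)
  read 1, top X: go to r, push XX → (r, 0101010100, XX#)
  read 0, top X: go to q, push XX → (q, 101010100, XXX#)
  read 1, top X: go to r, push XX → (r, 01010100, XXXX#)
  read 0, top X: go to q, push XX → (q, 1010100, XXXXX#)
  read 1, top X: go to r, push XX → (r, 010100, XXXXXX#)
  read 0, top X: go to q, push XX → (q, 10100, XXXXXXX#)
  read 1, top X: go to r, push XX → (r, 0100, XXXXXXXX#)
  read 0, top X: go to q, push XX → (q, 100, XXXXXXXXX#)
  read 1, top X: go to r, push XX → (r, 00, XXXXXXXXXX#)
  read 0, top X: go to q, push XX → (q, 0, XXXXXXXXXXX#)
  read 0, top X: go to q, push ε → (q, ε, XXXXXXXXXX#)
All input consumed in state q with stack XXXXXXXXXX#.

XXXXXXXXXX#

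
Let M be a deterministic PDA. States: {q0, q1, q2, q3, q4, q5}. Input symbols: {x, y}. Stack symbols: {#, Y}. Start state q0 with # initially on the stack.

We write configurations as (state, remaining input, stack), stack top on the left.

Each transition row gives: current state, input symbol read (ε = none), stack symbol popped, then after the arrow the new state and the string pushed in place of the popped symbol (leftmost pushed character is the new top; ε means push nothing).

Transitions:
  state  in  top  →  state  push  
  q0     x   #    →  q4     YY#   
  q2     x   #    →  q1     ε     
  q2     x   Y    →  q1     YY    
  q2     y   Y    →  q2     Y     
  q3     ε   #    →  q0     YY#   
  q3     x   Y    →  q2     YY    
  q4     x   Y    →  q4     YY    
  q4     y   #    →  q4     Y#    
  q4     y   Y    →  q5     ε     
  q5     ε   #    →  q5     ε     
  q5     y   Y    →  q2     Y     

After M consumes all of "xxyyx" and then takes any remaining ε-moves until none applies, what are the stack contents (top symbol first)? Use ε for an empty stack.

YYY#

(q0, xxyyx, #)
  read x, top #: go to q4, push YY# → (q4, xyyx, YY#)
  read x, top Y: go to q4, push YY → (q4, yyx, YYY#)
  read y, top Y: go to q5, push ε → (q5, yx, YY#)
  read y, top Y: go to q2, push Y → (q2, x, YY#)
  read x, top Y: go to q1, push YY → (q1, ε, YYY#)
All input consumed in state q1 with stack YYY#.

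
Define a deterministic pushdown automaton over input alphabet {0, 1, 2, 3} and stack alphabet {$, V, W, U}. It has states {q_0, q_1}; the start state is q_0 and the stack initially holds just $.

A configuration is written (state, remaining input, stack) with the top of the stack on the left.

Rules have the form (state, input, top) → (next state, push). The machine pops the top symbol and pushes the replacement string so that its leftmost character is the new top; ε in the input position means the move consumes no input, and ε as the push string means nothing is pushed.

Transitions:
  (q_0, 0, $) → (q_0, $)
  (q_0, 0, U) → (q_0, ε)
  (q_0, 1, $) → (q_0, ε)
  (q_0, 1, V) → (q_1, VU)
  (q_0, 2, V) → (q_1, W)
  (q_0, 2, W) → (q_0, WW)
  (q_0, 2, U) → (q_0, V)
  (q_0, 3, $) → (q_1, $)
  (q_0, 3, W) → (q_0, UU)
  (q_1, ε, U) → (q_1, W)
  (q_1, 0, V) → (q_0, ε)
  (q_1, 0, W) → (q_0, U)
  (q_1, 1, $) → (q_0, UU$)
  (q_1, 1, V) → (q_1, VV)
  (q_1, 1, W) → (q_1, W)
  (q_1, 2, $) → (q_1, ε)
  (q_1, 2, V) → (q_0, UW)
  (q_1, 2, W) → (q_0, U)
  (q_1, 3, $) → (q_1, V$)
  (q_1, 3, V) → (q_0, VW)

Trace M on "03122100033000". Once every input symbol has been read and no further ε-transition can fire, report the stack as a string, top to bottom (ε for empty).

$

(q_0, 03122100033000, $)
  read 0, top $: go to q_0, push $ → (q_0, 3122100033000, $)
  read 3, top $: go to q_1, push $ → (q_1, 122100033000, $)
  read 1, top $: go to q_0, push UU$ → (q_0, 22100033000, UU$)
  read 2, top U: go to q_0, push V → (q_0, 2100033000, VU$)
  read 2, top V: go to q_1, push W → (q_1, 100033000, WU$)
  read 1, top W: go to q_1, push W → (q_1, 00033000, WU$)
  read 0, top W: go to q_0, push U → (q_0, 0033000, UU$)
  read 0, top U: go to q_0, push ε → (q_0, 033000, U$)
  read 0, top U: go to q_0, push ε → (q_0, 33000, $)
  read 3, top $: go to q_1, push $ → (q_1, 3000, $)
  read 3, top $: go to q_1, push V$ → (q_1, 000, V$)
  read 0, top V: go to q_0, push ε → (q_0, 00, $)
  read 0, top $: go to q_0, push $ → (q_0, 0, $)
  read 0, top $: go to q_0, push $ → (q_0, ε, $)
All input consumed in state q_0 with stack $.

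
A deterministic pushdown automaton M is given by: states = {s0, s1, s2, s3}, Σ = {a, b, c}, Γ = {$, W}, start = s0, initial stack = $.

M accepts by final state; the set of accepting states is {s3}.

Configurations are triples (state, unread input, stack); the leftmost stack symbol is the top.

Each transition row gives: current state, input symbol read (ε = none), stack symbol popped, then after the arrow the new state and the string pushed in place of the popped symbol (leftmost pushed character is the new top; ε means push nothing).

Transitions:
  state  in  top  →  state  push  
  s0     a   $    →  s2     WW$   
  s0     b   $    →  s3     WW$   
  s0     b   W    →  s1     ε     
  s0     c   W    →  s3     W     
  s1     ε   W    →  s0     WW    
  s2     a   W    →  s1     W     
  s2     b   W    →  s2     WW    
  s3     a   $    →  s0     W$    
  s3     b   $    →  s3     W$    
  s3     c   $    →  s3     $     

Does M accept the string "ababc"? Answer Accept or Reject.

Accept

(s0, ababc, $)
  read a, top $: go to s2, push WW$ → (s2, babc, WW$)
  read b, top W: go to s2, push WW → (s2, abc, WWW$)
  read a, top W: go to s1, push W → (s1, bc, WWW$)
  ε-move, top W: go to s0, push WW → (s0, bc, WWWW$)
  read b, top W: go to s1, push ε → (s1, c, WWW$)
  ε-move, top W: go to s0, push WW → (s0, c, WWWW$)
  read c, top W: go to s3, push W → (s3, ε, WWWW$)
All input consumed; state s3 ∈ F.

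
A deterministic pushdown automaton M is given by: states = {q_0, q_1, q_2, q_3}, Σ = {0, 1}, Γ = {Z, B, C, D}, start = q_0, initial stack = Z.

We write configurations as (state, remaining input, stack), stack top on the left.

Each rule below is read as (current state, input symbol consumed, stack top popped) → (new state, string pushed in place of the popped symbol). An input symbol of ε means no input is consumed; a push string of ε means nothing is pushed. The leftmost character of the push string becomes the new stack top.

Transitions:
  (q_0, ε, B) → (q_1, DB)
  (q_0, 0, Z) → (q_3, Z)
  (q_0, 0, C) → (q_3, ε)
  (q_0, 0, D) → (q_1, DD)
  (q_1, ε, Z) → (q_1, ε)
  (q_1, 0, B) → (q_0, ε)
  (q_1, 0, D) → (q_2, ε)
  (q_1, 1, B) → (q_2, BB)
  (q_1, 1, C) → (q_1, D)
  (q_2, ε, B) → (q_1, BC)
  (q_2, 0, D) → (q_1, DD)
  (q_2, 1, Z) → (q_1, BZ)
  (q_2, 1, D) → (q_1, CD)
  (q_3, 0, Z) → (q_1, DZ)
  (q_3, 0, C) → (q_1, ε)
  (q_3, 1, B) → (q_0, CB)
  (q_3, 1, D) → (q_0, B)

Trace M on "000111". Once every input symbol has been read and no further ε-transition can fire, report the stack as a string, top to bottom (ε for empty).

BCBCBZ

(q_0, 000111, Z)
  read 0, top Z: go to q_3, push Z → (q_3, 00111, Z)
  read 0, top Z: go to q_1, push DZ → (q_1, 0111, DZ)
  read 0, top D: go to q_2, push ε → (q_2, 111, Z)
  read 1, top Z: go to q_1, push BZ → (q_1, 11, BZ)
  read 1, top B: go to q_2, push BB → (q_2, 1, BBZ)
  ε-move, top B: go to q_1, push BC → (q_1, 1, BCBZ)
  read 1, top B: go to q_2, push BB → (q_2, ε, BBCBZ)
  ε-move, top B: go to q_1, push BC → (q_1, ε, BCBCBZ)
All input consumed in state q_1 with stack BCBCBZ.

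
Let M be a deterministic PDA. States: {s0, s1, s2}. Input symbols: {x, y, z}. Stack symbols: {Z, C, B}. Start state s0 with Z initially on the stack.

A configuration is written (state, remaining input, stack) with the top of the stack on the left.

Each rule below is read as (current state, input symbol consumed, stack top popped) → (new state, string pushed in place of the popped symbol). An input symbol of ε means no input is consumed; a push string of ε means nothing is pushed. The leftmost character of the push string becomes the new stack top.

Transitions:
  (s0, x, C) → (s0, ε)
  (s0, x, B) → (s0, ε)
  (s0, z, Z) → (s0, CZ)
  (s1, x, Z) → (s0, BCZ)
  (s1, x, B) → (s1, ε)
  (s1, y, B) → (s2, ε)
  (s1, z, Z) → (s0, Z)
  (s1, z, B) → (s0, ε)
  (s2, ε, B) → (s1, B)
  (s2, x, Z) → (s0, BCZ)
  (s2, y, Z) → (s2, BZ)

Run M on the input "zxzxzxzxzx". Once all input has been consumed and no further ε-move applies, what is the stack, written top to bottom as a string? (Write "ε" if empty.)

(s0, zxzxzxzxzx, Z)
  read z, top Z: go to s0, push CZ → (s0, xzxzxzxzx, CZ)
  read x, top C: go to s0, push ε → (s0, zxzxzxzx, Z)
  read z, top Z: go to s0, push CZ → (s0, xzxzxzx, CZ)
  read x, top C: go to s0, push ε → (s0, zxzxzx, Z)
  read z, top Z: go to s0, push CZ → (s0, xzxzx, CZ)
  read x, top C: go to s0, push ε → (s0, zxzx, Z)
  read z, top Z: go to s0, push CZ → (s0, xzx, CZ)
  read x, top C: go to s0, push ε → (s0, zx, Z)
  read z, top Z: go to s0, push CZ → (s0, x, CZ)
  read x, top C: go to s0, push ε → (s0, ε, Z)
All input consumed in state s0 with stack Z.

Z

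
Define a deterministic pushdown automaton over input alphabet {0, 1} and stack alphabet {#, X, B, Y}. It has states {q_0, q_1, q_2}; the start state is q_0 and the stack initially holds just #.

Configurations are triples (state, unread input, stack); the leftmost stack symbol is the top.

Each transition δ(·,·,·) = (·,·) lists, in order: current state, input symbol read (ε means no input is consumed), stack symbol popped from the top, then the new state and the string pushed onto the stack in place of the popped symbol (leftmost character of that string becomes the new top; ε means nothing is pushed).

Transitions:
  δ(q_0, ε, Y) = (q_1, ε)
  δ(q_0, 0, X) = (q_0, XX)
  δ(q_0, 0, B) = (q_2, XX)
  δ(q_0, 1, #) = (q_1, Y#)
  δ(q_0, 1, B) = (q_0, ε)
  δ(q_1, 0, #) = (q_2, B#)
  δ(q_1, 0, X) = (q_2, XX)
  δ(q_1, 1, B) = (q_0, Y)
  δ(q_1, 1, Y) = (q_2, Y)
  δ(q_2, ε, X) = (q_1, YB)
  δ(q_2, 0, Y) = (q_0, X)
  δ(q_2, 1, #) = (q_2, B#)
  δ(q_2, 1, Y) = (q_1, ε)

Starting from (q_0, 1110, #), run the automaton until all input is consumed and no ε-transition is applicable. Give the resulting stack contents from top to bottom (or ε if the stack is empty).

(q_0, 1110, #)
  read 1, top #: go to q_1, push Y# → (q_1, 110, Y#)
  read 1, top Y: go to q_2, push Y → (q_2, 10, Y#)
  read 1, top Y: go to q_1, push ε → (q_1, 0, #)
  read 0, top #: go to q_2, push B# → (q_2, ε, B#)
All input consumed in state q_2 with stack B#.

B#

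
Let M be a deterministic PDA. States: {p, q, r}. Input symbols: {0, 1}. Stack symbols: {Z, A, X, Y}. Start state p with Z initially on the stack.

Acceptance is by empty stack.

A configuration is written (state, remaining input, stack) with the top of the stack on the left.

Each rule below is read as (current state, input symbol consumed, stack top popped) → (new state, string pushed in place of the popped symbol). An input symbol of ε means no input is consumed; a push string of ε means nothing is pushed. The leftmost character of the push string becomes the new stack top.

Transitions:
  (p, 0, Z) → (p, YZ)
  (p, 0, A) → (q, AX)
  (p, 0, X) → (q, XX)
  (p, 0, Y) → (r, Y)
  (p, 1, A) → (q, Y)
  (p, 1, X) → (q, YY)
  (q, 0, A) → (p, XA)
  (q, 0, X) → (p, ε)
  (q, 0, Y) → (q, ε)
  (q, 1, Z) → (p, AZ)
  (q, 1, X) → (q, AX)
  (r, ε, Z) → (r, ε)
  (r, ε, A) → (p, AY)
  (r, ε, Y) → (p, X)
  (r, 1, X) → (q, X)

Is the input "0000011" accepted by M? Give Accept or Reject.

(p, 0000011, Z) ⊢ (p, 000011, YZ) ⊢ (r, 00011, YZ) ⊢ (p, 00011, XZ) ⊢ (q, 0011, XXZ) ⊢ (p, 011, XZ) ⊢ (q, 11, XXZ) ⊢ (q, 1, AXXZ)
No transition applies at (q, 1, AXXZ); input not fully consumed.

Reject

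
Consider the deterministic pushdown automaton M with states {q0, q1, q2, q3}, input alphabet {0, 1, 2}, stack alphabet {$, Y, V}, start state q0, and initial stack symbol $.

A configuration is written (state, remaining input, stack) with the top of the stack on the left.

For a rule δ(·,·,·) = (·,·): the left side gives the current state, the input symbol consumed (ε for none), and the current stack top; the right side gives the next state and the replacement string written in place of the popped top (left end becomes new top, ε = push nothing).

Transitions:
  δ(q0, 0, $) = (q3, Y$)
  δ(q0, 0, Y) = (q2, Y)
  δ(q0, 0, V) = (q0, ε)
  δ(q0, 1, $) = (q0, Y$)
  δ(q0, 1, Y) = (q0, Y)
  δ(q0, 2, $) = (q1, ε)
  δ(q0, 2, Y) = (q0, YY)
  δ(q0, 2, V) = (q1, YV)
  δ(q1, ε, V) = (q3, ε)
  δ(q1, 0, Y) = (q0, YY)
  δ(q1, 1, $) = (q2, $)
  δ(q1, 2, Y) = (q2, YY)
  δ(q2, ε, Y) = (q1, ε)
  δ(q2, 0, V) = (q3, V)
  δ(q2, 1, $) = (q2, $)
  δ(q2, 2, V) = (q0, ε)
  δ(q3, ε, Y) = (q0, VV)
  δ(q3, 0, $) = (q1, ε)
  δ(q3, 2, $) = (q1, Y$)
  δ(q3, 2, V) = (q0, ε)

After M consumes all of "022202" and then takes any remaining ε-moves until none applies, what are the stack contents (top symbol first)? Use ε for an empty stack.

YYYVV$

(q0, 022202, $)
  read 0, top $: go to q3, push Y$ → (q3, 22202, Y$)
  ε-move, top Y: go to q0, push VV → (q0, 22202, VV$)
  read 2, top V: go to q1, push YV → (q1, 2202, YVV$)
  read 2, top Y: go to q2, push YY → (q2, 202, YYVV$)
  ε-move, top Y: go to q1, push ε → (q1, 202, YVV$)
  read 2, top Y: go to q2, push YY → (q2, 02, YYVV$)
  ε-move, top Y: go to q1, push ε → (q1, 02, YVV$)
  read 0, top Y: go to q0, push YY → (q0, 2, YYVV$)
  read 2, top Y: go to q0, push YY → (q0, ε, YYYVV$)
All input consumed in state q0 with stack YYYVV$.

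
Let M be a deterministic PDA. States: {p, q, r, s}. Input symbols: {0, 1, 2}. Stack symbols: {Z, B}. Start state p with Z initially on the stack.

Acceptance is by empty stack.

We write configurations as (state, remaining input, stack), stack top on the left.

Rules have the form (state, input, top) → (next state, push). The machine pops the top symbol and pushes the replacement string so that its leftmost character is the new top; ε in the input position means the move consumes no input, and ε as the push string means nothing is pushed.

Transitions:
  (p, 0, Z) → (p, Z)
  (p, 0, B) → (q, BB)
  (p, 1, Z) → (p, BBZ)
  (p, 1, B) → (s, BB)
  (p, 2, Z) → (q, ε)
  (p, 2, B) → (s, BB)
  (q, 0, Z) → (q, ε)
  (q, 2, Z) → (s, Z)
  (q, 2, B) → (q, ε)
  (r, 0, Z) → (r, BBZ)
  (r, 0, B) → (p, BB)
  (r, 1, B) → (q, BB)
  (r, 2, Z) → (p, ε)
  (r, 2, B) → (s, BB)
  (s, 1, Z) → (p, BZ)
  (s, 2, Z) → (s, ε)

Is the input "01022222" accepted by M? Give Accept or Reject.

Accept

(p, 01022222, Z) ⊢ (p, 1022222, Z) ⊢ (p, 022222, BBZ) ⊢ (q, 22222, BBBZ) ⊢ (q, 2222, BBZ) ⊢ (q, 222, BZ) ⊢ (q, 22, Z) ⊢ (s, 2, Z) ⊢ (s, ε, ε)
All input consumed and the stack is empty.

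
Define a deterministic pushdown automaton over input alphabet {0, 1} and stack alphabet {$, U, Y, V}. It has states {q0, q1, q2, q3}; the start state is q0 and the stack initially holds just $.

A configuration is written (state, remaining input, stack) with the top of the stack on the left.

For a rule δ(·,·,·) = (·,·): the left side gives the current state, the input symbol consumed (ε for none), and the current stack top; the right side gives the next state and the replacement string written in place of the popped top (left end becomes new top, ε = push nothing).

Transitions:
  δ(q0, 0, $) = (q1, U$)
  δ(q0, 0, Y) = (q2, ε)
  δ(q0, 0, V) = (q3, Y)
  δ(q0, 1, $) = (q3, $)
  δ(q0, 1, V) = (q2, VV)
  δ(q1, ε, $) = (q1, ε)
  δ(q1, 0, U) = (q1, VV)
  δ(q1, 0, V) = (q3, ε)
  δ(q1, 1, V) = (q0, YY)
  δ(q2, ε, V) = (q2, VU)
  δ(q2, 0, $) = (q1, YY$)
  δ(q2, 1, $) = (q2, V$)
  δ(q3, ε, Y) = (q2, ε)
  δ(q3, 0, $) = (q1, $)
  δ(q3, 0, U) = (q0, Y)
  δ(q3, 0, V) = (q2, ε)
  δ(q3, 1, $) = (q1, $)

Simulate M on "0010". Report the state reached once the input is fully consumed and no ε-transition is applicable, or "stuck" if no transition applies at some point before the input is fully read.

(q0, 0010, $)
  read 0, top $: go to q1, push U$ → (q1, 010, U$)
  read 0, top U: go to q1, push VV → (q1, 10, VV$)
  read 1, top V: go to q0, push YY → (q0, 0, YYV$)
  read 0, top Y: go to q2, push ε → (q2, ε, YV$)
All input consumed; M is in state q2.

q2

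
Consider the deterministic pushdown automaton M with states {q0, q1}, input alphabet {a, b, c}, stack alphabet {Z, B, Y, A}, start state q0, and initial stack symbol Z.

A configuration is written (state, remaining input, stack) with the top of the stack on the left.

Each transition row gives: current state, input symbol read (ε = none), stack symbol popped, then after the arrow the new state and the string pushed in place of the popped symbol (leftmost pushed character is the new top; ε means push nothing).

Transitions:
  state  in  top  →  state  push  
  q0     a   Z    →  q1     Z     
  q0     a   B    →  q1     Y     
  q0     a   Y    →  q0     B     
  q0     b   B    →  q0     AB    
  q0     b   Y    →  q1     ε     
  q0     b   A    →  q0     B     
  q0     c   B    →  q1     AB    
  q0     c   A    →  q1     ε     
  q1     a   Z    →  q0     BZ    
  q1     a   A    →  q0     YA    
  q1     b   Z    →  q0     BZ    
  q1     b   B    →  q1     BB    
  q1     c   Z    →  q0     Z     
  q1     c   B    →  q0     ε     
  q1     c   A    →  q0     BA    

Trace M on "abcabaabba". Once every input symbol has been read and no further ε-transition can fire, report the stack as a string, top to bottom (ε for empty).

(q0, abcabaabba, Z) ⊢ (q1, bcabaabba, Z) ⊢ (q0, cabaabba, BZ) ⊢ (q1, abaabba, ABZ) ⊢ (q0, baabba, YABZ) ⊢ (q1, aabba, ABZ) ⊢ (q0, abba, YABZ) ⊢ (q0, bba, BABZ) ⊢ (q0, ba, ABABZ) ⊢ (q0, a, BBABZ) ⊢ (q1, ε, YBABZ)
All input consumed in state q1 with stack YBABZ.

YBABZ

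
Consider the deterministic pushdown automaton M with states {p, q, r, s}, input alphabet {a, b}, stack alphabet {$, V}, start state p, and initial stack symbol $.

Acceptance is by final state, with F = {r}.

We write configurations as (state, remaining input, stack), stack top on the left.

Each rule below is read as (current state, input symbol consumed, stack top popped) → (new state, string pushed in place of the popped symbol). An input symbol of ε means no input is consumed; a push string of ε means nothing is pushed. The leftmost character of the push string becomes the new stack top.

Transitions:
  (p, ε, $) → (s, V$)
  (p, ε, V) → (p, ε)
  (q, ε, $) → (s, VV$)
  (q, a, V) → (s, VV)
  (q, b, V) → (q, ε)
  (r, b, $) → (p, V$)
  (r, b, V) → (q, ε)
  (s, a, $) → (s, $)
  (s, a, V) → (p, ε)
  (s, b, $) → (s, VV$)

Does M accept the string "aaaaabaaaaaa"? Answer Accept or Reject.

Reject

(p, aaaaabaaaaaa, $) ⊢ (s, aaaaabaaaaaa, V$) ⊢ (p, aaaabaaaaaa, $) ⊢ (s, aaaabaaaaaa, V$) ⊢ (p, aaabaaaaaa, $) ⊢ (s, aaabaaaaaa, V$) ⊢ (p, aabaaaaaa, $) ⊢ (s, aabaaaaaa, V$) ⊢ (p, abaaaaaa, $) ⊢ (s, abaaaaaa, V$) ⊢ (p, baaaaaa, $) ⊢ (s, baaaaaa, V$)
No transition applies at (s, baaaaaa, V$); input not fully consumed.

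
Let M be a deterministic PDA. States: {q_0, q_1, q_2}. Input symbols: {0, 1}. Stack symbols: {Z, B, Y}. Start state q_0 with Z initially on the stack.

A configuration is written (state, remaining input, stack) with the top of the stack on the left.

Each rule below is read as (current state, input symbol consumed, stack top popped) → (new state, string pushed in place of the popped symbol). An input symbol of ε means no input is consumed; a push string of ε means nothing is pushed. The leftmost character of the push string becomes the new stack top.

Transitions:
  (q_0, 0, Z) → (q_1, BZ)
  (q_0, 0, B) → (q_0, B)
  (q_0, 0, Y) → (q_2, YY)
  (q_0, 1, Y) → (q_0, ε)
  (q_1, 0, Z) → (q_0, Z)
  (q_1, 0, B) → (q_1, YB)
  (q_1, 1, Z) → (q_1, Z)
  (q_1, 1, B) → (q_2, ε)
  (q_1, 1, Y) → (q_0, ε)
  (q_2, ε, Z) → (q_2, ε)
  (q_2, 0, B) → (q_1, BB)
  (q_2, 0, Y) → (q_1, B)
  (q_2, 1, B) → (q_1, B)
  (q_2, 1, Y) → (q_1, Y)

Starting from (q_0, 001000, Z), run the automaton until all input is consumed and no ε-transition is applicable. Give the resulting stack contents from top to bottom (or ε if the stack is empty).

(q_0, 001000, Z) ⊢ (q_1, 01000, BZ) ⊢ (q_1, 1000, YBZ) ⊢ (q_0, 000, BZ) ⊢ (q_0, 00, BZ) ⊢ (q_0, 0, BZ) ⊢ (q_0, ε, BZ)
All input consumed in state q_0 with stack BZ.

BZ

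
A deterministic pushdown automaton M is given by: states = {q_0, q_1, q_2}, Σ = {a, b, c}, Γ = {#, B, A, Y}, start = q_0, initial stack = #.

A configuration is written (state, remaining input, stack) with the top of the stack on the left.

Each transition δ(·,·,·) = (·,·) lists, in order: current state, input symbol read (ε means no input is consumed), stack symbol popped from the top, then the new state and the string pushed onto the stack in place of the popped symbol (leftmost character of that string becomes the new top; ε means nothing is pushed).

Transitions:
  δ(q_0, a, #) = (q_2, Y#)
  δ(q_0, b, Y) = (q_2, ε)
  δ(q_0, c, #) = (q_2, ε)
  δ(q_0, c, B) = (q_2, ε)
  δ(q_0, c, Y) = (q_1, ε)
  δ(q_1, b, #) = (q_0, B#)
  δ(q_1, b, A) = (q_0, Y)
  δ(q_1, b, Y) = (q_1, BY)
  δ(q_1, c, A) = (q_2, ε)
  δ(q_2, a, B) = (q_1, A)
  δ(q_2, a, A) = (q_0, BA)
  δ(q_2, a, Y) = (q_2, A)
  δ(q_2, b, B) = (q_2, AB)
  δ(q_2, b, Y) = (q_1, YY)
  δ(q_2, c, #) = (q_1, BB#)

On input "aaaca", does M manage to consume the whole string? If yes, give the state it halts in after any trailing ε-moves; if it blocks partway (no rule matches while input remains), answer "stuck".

(q_0, aaaca, #)
  read a, top #: go to q_2, push Y# → (q_2, aaca, Y#)
  read a, top Y: go to q_2, push A → (q_2, aca, A#)
  read a, top A: go to q_0, push BA → (q_0, ca, BA#)
  read c, top B: go to q_2, push ε → (q_2, a, A#)
  read a, top A: go to q_0, push BA → (q_0, ε, BA#)
All input consumed; M is in state q_0.

q_0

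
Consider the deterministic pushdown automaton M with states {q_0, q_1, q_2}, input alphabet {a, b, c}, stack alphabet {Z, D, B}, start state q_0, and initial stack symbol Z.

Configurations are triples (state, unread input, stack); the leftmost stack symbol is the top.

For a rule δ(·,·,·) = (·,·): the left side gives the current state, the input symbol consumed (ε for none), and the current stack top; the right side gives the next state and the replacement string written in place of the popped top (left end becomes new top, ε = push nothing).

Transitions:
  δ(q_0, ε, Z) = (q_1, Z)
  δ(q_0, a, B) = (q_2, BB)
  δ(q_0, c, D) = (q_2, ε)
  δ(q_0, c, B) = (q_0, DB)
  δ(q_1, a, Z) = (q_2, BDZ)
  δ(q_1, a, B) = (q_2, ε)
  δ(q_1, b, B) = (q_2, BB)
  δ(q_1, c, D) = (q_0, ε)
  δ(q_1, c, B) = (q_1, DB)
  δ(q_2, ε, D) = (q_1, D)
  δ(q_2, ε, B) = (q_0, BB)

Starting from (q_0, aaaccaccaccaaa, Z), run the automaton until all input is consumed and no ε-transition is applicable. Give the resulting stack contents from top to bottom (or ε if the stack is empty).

BBBBBBBBBBBBBBBBBBBDZ

(q_0, aaaccaccaccaaa, Z)
  ε-move, top Z: go to q_1, push Z → (q_1, aaaccaccaccaaa, Z)
  read a, top Z: go to q_2, push BDZ → (q_2, aaccaccaccaaa, BDZ)
  ε-move, top B: go to q_0, push BB → (q_0, aaccaccaccaaa, BBDZ)
  read a, top B: go to q_2, push BB → (q_2, accaccaccaaa, BBBDZ)
  ε-move, top B: go to q_0, push BB → (q_0, accaccaccaaa, BBBBDZ)
  read a, top B: go to q_2, push BB → (q_2, ccaccaccaaa, BBBBBDZ)
  ε-move, top B: go to q_0, push BB → (q_0, ccaccaccaaa, BBBBBBDZ)
  read c, top B: go to q_0, push DB → (q_0, caccaccaaa, DBBBBBBDZ)
  read c, top D: go to q_2, push ε → (q_2, accaccaaa, BBBBBBDZ)
  ε-move, top B: go to q_0, push BB → (q_0, accaccaaa, BBBBBBBDZ)
  read a, top B: go to q_2, push BB → (q_2, ccaccaaa, BBBBBBBBDZ)
  ε-move, top B: go to q_0, push BB → (q_0, ccaccaaa, BBBBBBBBBDZ)
  read c, top B: go to q_0, push DB → (q_0, caccaaa, DBBBBBBBBBDZ)
  read c, top D: go to q_2, push ε → (q_2, accaaa, BBBBBBBBBDZ)
  ε-move, top B: go to q_0, push BB → (q_0, accaaa, BBBBBBBBBBDZ)
  read a, top B: go to q_2, push BB → (q_2, ccaaa, BBBBBBBBBBBDZ)
  ε-move, top B: go to q_0, push BB → (q_0, ccaaa, BBBBBBBBBBBBDZ)
  read c, top B: go to q_0, push DB → (q_0, caaa, DBBBBBBBBBBBBDZ)
  read c, top D: go to q_2, push ε → (q_2, aaa, BBBBBBBBBBBBDZ)
  ε-move, top B: go to q_0, push BB → (q_0, aaa, BBBBBBBBBBBBBDZ)
  read a, top B: go to q_2, push BB → (q_2, aa, BBBBBBBBBBBBBBDZ)
  ε-move, top B: go to q_0, push BB → (q_0, aa, BBBBBBBBBBBBBBBDZ)
  read a, top B: go to q_2, push BB → (q_2, a, BBBBBBBBBBBBBBBBDZ)
  ε-move, top B: go to q_0, push BB → (q_0, a, BBBBBBBBBBBBBBBBBDZ)
  read a, top B: go to q_2, push BB → (q_2, ε, BBBBBBBBBBBBBBBBBBDZ)
  ε-move, top B: go to q_0, push BB → (q_0, ε, BBBBBBBBBBBBBBBBBBBDZ)
All input consumed in state q_0 with stack BBBBBBBBBBBBBBBBBBBDZ.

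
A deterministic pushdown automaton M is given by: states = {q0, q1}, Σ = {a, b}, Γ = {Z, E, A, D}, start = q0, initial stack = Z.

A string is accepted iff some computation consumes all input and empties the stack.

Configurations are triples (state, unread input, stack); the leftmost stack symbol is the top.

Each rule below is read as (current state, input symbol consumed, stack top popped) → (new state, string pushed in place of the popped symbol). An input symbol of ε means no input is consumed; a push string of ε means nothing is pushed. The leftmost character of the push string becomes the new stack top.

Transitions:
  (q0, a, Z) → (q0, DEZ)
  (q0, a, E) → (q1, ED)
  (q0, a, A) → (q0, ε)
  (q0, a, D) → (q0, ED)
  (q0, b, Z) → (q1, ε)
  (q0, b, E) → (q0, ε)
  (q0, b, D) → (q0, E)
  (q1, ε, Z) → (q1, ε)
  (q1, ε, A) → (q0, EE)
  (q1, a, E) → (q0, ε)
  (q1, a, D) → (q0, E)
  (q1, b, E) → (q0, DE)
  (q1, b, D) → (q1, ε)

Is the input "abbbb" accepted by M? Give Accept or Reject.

Accept

(q0, abbbb, Z)
  read a, top Z: go to q0, push DEZ → (q0, bbbb, DEZ)
  read b, top D: go to q0, push E → (q0, bbb, EEZ)
  read b, top E: go to q0, push ε → (q0, bb, EZ)
  read b, top E: go to q0, push ε → (q0, b, Z)
  read b, top Z: go to q1, push ε → (q1, ε, ε)
All input consumed and the stack is empty.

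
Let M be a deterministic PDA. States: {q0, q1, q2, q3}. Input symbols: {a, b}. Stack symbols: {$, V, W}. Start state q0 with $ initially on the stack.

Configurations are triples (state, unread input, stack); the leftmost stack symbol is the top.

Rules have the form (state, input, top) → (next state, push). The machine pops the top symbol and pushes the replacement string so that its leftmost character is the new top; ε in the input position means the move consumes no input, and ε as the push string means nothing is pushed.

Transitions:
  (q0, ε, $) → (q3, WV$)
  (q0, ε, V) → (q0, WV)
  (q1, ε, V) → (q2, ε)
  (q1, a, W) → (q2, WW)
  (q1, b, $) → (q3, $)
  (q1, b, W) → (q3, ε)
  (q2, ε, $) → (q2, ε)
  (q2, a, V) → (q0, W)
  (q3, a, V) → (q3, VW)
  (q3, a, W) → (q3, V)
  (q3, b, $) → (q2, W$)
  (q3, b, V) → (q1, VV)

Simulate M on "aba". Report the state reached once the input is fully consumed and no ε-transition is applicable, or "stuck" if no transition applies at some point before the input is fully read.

(q0, aba, $)
  ε-move, top $: go to q3, push WV$ → (q3, aba, WV$)
  read a, top W: go to q3, push V → (q3, ba, VV$)
  read b, top V: go to q1, push VV → (q1, a, VVV$)
  ε-move, top V: go to q2, push ε → (q2, a, VV$)
  read a, top V: go to q0, push W → (q0, ε, WV$)
All input consumed; M is in state q0.

q0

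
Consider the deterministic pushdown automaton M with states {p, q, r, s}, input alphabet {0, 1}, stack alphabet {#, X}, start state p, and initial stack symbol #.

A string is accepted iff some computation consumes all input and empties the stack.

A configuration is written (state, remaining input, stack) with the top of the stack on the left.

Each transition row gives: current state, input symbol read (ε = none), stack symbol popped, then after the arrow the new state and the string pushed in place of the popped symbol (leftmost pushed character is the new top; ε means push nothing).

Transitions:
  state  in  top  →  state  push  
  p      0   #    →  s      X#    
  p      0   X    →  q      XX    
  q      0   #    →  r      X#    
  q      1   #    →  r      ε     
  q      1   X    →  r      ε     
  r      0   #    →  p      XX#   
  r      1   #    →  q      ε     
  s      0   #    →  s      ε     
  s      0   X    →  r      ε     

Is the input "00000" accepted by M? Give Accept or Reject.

(p, 00000, #)
  read 0, top #: go to s, push X# → (s, 0000, X#)
  read 0, top X: go to r, push ε → (r, 000, #)
  read 0, top #: go to p, push XX# → (p, 00, XX#)
  read 0, top X: go to q, push XX → (q, 0, XXX#)
No transition applies at (q, 0, XXX#); input not fully consumed.

Reject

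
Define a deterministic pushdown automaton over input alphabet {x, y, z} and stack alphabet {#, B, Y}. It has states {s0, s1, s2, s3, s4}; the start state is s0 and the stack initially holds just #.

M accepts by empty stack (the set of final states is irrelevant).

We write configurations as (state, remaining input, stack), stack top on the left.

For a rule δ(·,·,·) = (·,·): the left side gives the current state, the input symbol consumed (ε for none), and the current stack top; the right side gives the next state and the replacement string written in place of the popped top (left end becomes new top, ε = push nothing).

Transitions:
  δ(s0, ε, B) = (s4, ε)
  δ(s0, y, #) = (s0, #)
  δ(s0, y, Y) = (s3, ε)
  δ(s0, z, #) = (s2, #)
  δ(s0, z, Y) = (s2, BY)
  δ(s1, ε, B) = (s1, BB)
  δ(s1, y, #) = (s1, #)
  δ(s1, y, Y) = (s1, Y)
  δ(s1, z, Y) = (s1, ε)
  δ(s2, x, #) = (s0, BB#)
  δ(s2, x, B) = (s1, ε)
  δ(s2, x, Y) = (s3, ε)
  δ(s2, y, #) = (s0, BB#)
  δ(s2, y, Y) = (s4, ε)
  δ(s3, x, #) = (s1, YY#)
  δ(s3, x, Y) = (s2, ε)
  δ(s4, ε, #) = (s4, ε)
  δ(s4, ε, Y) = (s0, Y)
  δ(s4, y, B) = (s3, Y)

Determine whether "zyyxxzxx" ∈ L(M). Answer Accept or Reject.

Reject

(s0, zyyxxzxx, #) ⊢ (s2, yyxxzxx, #) ⊢ (s0, yxxzxx, BB#) ⊢ (s4, yxxzxx, B#) ⊢ (s3, xxzxx, Y#) ⊢ (s2, xzxx, #) ⊢ (s0, zxx, BB#) ⊢ (s4, zxx, B#)
No transition applies at (s4, zxx, B#); input not fully consumed.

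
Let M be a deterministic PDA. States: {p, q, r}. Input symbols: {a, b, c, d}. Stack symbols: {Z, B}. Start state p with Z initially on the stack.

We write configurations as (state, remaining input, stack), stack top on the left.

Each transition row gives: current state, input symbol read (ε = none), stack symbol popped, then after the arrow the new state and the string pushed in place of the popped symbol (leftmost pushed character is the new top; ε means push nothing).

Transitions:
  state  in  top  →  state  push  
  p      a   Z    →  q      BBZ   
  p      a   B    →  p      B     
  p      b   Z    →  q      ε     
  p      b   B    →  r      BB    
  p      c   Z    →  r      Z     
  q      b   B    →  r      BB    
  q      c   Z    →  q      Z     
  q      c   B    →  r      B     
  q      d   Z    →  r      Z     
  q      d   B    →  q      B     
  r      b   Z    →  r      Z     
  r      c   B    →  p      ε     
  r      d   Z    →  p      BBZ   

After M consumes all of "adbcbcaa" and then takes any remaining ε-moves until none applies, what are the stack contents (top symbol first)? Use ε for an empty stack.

BBZ

(p, adbcbcaa, Z)
  read a, top Z: go to q, push BBZ → (q, dbcbcaa, BBZ)
  read d, top B: go to q, push B → (q, bcbcaa, BBZ)
  read b, top B: go to r, push BB → (r, cbcaa, BBBZ)
  read c, top B: go to p, push ε → (p, bcaa, BBZ)
  read b, top B: go to r, push BB → (r, caa, BBBZ)
  read c, top B: go to p, push ε → (p, aa, BBZ)
  read a, top B: go to p, push B → (p, a, BBZ)
  read a, top B: go to p, push B → (p, ε, BBZ)
All input consumed in state p with stack BBZ.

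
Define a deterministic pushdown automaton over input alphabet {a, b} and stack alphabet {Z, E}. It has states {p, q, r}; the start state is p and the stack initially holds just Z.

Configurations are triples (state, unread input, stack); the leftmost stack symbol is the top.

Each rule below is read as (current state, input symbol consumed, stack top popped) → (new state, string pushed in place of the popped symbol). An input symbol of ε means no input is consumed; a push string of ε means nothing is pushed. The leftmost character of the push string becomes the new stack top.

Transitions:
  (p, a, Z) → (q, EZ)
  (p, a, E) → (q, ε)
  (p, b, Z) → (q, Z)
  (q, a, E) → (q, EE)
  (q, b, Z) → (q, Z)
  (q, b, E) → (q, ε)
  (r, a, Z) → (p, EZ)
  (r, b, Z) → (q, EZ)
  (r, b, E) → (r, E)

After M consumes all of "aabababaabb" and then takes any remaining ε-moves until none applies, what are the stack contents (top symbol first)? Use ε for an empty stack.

(p, aabababaabb, Z)
  read a, top Z: go to q, push EZ → (q, abababaabb, EZ)
  read a, top E: go to q, push EE → (q, bababaabb, EEZ)
  read b, top E: go to q, push ε → (q, ababaabb, EZ)
  read a, top E: go to q, push EE → (q, babaabb, EEZ)
  read b, top E: go to q, push ε → (q, abaabb, EZ)
  read a, top E: go to q, push EE → (q, baabb, EEZ)
  read b, top E: go to q, push ε → (q, aabb, EZ)
  read a, top E: go to q, push EE → (q, abb, EEZ)
  read a, top E: go to q, push EE → (q, bb, EEEZ)
  read b, top E: go to q, push ε → (q, b, EEZ)
  read b, top E: go to q, push ε → (q, ε, EZ)
All input consumed in state q with stack EZ.

EZ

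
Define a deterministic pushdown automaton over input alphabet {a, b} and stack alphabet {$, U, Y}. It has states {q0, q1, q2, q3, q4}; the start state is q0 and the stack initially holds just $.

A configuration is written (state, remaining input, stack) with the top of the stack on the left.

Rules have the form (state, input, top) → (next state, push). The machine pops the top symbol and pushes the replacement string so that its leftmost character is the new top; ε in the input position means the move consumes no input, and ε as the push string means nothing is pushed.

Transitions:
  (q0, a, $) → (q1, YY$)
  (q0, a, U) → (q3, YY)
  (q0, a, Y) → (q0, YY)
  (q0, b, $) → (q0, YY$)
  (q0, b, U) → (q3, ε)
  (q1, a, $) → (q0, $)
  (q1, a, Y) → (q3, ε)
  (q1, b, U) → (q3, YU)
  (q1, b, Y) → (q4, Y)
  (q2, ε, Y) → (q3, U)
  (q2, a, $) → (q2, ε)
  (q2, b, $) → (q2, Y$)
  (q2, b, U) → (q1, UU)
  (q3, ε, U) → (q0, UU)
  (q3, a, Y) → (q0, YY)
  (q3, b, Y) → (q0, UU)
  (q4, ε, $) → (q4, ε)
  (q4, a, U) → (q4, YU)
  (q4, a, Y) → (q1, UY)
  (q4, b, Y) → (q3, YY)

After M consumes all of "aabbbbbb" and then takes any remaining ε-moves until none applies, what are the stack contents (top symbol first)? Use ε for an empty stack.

(q0, aabbbbbb, $)
  read a, top $: go to q1, push YY$ → (q1, abbbbbb, YY$)
  read a, top Y: go to q3, push ε → (q3, bbbbbb, Y$)
  read b, top Y: go to q0, push UU → (q0, bbbbb, UU$)
  read b, top U: go to q3, push ε → (q3, bbbb, U$)
  ε-move, top U: go to q0, push UU → (q0, bbbb, UU$)
  read b, top U: go to q3, push ε → (q3, bbb, U$)
  ε-move, top U: go to q0, push UU → (q0, bbb, UU$)
  read b, top U: go to q3, push ε → (q3, bb, U$)
  ε-move, top U: go to q0, push UU → (q0, bb, UU$)
  read b, top U: go to q3, push ε → (q3, b, U$)
  ε-move, top U: go to q0, push UU → (q0, b, UU$)
  read b, top U: go to q3, push ε → (q3, ε, U$)
  ε-move, top U: go to q0, push UU → (q0, ε, UU$)
All input consumed in state q0 with stack UU$.

UU$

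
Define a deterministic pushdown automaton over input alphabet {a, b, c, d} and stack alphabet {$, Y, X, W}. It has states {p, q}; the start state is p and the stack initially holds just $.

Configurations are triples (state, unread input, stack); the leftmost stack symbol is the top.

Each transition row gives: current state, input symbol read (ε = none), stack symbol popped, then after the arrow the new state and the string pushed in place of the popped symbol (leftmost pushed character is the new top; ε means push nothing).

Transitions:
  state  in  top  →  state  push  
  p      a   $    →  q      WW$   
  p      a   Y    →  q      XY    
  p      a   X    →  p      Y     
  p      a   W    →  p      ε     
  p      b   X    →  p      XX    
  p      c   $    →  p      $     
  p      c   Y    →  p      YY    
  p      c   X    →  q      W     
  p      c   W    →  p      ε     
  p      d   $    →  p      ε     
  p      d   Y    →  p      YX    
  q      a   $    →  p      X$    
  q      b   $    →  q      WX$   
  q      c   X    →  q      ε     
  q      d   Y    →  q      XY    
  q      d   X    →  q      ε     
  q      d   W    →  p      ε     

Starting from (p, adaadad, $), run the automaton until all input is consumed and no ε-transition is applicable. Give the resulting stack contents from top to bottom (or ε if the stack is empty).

ε

(p, adaadad, $)
  read a, top $: go to q, push WW$ → (q, daadad, WW$)
  read d, top W: go to p, push ε → (p, aadad, W$)
  read a, top W: go to p, push ε → (p, adad, $)
  read a, top $: go to q, push WW$ → (q, dad, WW$)
  read d, top W: go to p, push ε → (p, ad, W$)
  read a, top W: go to p, push ε → (p, d, $)
  read d, top $: go to p, push ε → (p, ε, ε)
All input consumed in state p with stack ε.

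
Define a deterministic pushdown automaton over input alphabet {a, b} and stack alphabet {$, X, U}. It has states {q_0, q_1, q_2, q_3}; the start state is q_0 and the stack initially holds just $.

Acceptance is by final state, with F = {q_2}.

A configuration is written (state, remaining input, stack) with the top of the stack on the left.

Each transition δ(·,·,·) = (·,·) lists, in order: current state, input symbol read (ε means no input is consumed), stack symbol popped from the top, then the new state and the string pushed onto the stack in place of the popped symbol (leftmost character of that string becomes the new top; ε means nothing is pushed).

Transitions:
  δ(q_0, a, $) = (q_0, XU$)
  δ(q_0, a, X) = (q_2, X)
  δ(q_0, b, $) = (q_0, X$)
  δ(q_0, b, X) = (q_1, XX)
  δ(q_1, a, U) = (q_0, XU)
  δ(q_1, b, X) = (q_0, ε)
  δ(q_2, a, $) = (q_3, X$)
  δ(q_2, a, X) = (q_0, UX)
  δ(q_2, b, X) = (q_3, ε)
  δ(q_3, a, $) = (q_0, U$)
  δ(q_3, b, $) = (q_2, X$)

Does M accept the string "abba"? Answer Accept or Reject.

Accept

(q_0, abba, $)
  read a, top $: go to q_0, push XU$ → (q_0, bba, XU$)
  read b, top X: go to q_1, push XX → (q_1, ba, XXU$)
  read b, top X: go to q_0, push ε → (q_0, a, XU$)
  read a, top X: go to q_2, push X → (q_2, ε, XU$)
All input consumed; state q_2 ∈ F.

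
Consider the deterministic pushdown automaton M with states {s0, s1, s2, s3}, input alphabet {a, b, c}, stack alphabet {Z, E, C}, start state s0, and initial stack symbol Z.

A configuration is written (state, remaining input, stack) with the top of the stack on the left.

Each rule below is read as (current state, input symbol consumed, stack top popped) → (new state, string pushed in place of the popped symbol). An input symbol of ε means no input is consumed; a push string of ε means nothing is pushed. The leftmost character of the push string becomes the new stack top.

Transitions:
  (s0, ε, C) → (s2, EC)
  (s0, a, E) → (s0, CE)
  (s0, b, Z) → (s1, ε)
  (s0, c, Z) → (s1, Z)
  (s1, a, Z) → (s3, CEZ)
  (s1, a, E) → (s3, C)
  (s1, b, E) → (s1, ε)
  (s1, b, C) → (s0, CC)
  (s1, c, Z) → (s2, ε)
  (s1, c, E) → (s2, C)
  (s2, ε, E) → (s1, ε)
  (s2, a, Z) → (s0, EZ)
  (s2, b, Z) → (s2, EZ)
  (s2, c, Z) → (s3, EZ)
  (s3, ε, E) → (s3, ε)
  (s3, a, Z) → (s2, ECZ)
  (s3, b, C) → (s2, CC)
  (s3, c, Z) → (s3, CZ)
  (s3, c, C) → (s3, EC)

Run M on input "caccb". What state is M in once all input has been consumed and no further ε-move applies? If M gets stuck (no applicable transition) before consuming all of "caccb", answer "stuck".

(s0, caccb, Z)
  read c, top Z: go to s1, push Z → (s1, accb, Z)
  read a, top Z: go to s3, push CEZ → (s3, ccb, CEZ)
  read c, top C: go to s3, push EC → (s3, cb, ECEZ)
  ε-move, top E: go to s3, push ε → (s3, cb, CEZ)
  read c, top C: go to s3, push EC → (s3, b, ECEZ)
  ε-move, top E: go to s3, push ε → (s3, b, CEZ)
  read b, top C: go to s2, push CC → (s2, ε, CCEZ)
All input consumed; M is in state s2.

s2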